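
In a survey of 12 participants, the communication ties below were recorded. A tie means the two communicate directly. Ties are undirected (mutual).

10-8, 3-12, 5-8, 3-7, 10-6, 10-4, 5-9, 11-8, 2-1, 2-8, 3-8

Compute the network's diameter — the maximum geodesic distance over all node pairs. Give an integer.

Eccentricity of each node (its greatest distance to any other): 1:4, 2:3, 3:3, 4:4, 5:3, 6:4, 7:4, 8:2, 9:4, 10:3, 11:3, 12:4.
The maximum eccentricity is 4, realized for instance by the pair 1–4 via 1 – 2 – 8 – 10 – 4. So the diameter is 4.

4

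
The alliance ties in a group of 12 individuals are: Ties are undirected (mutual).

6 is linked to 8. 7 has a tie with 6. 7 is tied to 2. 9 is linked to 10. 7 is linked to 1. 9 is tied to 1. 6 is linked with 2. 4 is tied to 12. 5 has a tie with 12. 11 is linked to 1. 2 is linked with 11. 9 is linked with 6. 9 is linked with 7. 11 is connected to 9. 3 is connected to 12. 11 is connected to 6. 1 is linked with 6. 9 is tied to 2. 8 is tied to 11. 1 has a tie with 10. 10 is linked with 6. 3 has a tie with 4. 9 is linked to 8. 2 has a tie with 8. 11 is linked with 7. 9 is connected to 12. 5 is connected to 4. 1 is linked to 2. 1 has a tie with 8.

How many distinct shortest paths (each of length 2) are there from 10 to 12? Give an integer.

1

The shortest distance is 2, and the only length-2 path is 10–9–12. So there is exactly 1 shortest path.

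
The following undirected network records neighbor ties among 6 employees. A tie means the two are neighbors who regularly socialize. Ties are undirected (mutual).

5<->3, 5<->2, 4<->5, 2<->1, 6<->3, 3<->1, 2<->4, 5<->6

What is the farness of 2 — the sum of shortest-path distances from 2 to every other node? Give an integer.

Distances from 2: 1:1, 3:2, 4:1, 5:1, 6:2.
Sum = 1 + 2 + 1 + 1 + 2 = 7.

7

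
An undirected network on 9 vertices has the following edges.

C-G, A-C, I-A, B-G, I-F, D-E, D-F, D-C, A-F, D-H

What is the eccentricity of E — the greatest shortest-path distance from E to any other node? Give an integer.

Distances from E: A:3, B:4, C:2, D:1, F:2, G:3, H:2, I:3.
The largest is 4 (to B), so the eccentricity of E is 4.

4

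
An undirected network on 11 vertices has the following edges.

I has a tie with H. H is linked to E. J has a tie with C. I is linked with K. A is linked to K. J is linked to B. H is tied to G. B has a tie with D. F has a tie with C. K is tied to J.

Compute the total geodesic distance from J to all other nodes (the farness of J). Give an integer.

Distances from J: A:2, B:1, C:1, D:2, E:4, F:2, G:4, H:3, I:2, K:1.
Sum = 2 + 1 + 1 + 2 + 4 + 2 + 4 + 3 + 2 + 1 = 22.

22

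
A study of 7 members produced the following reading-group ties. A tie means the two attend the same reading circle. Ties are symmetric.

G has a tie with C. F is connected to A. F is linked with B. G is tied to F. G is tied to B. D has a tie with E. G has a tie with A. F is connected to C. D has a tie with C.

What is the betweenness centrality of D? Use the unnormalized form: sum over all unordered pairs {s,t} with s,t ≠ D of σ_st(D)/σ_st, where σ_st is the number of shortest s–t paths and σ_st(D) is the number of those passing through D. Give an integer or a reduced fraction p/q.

Pairs whose geodesics pass through D — E–F: 1; E–G: 1; E–A: 2/2; E–C: 1; E–B: 2/2.
All other pairs contribute 0.
Summing the contributions gives betweenness(D) = 5.

5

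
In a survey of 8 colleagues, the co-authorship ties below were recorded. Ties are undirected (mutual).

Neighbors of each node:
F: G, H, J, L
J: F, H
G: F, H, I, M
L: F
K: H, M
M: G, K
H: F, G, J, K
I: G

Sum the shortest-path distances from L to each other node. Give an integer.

16

Distances from L: F:1, G:2, H:2, I:3, J:2, K:3, M:3.
Sum = 1 + 2 + 2 + 3 + 2 + 3 + 3 = 16.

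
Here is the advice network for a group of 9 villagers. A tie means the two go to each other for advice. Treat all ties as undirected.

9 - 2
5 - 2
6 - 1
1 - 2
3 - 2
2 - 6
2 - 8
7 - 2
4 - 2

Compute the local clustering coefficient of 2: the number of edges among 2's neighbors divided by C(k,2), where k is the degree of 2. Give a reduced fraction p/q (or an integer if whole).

2's neighbors: 1, 3, 4, 5, 6, 7, 8, and 9 (k = 8).
Possible neighbor pairs: C(8,2) = 28. Edges among them: 1–6 → e = 1.
Clustering(2) = 1/28.

1/28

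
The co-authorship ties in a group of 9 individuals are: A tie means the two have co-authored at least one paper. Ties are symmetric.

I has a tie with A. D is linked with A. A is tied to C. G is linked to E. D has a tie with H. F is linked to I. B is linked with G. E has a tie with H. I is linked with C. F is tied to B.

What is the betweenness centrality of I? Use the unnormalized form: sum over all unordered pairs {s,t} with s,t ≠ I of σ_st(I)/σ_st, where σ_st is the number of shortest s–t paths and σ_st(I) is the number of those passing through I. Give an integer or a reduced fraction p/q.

15/2

Pairs whose geodesics pass through I — H–F: 1/2; D–F: 1; D–B: 1/2; A–F: 1; A–B: 1; A–G: 1/2; C–F: 1; C–B: 1; C–G: 1.
All other pairs contribute 0.
Summing the contributions gives betweenness(I) = 15/2.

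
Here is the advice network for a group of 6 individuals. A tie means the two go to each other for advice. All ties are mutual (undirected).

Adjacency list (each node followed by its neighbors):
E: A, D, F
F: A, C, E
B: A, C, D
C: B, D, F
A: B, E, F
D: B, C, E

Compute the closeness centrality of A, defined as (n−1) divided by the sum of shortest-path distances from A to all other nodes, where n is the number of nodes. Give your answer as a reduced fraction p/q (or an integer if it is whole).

Distances from A: B:1, C:2, D:2, E:1, F:1. Sum = 7.
n = 6, so closeness = 5/7.

5/7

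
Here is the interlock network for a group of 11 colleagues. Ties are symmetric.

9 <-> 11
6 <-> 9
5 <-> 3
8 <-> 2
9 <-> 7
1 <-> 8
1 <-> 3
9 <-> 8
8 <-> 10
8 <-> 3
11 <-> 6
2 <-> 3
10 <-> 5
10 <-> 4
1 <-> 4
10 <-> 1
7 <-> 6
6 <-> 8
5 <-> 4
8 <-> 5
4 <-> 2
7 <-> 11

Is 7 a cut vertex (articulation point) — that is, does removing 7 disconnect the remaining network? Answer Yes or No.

No

Even without 7, every remaining node can still reach every other (the residual graph is connected), so 7 is not a cut vertex.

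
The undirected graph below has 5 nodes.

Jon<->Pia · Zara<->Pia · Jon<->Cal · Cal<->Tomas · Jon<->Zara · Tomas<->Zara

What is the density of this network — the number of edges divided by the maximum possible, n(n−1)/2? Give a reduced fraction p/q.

There are 6 edges and 5 nodes, so the maximum possible is C(5,2) = 10.
Density = 6/10 = 3/5.

3/5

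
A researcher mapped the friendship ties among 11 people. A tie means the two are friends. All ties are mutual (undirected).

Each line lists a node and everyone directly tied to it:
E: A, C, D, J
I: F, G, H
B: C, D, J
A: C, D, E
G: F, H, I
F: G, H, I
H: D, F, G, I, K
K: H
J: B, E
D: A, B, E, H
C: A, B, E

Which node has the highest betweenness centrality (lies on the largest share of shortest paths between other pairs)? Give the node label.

Unnormalized betweenness of each node: A:2, B:11/2, C:5/6, D:155/6, E:13/2, F:0, G:0, H:27, I:0, J:1/3, K:0.
H has the largest value, 27, making it the main broker — the node through which the most shortest paths run.

H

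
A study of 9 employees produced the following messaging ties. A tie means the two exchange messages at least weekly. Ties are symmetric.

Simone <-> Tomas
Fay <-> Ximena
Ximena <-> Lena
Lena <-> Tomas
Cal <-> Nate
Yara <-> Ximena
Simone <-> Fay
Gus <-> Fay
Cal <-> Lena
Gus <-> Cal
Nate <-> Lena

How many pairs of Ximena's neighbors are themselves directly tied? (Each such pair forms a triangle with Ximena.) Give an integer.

Ximena's neighbors are Fay, Lena, and Yara, but none of them are tied to each other, so no triangle contains Ximena.

0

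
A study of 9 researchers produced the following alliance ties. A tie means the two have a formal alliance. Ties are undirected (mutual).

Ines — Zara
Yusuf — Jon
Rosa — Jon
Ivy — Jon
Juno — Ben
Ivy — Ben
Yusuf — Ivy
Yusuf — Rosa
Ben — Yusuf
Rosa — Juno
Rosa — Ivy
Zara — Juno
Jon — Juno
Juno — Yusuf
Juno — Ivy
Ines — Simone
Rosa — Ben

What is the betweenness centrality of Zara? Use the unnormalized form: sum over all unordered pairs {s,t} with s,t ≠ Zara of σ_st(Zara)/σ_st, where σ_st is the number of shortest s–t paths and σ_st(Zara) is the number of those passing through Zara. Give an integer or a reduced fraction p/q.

12

Pairs whose geodesics pass through Zara — Ivy–Ines: 1; Ivy–Simone: 1; Yusuf–Ines: 1; Yusuf–Simone: 1; Juno–Ines: 1; Juno–Simone: 1; Rosa–Ines: 1; Rosa–Simone: 1; Ben–Ines: 1; Ben–Simone: 1; Jon–Ines: 1; Jon–Simone: 1.
All other pairs contribute 0.
Summing the contributions gives betweenness(Zara) = 12.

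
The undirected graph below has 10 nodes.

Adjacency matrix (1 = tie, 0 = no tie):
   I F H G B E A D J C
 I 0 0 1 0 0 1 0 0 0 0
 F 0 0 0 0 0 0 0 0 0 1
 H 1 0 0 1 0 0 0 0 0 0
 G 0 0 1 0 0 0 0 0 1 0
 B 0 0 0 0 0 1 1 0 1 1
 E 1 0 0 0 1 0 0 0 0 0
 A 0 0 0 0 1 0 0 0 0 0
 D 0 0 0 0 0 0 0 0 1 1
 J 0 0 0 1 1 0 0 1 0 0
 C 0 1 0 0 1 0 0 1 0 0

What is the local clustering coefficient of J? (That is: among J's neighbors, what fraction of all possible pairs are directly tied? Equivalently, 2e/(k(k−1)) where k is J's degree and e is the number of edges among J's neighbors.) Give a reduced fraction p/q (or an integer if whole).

0

J's neighbors: B, D, and G (k = 3).
Possible neighbor pairs: C(3,2) = 3. Edges among them: none → e = 0.
Clustering(J) = 0/3 = 0.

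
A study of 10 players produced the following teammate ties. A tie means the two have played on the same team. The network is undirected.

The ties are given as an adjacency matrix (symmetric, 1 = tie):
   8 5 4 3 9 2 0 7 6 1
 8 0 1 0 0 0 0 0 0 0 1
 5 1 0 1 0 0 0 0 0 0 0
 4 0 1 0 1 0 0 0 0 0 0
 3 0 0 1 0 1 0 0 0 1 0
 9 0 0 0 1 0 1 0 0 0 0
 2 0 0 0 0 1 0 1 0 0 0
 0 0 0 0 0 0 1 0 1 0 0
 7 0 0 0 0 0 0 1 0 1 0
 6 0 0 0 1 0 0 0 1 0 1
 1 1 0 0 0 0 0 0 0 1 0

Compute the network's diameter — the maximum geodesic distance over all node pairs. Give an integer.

5

Eccentricity of each node (its greatest distance to any other): 0:5, 1:4, 2:5, 3:3, 4:4, 5:5, 6:3, 7:4, 8:5, 9:4.
The maximum eccentricity is 5, realized for instance by the pair 8–2 via 8 – 1 – 6 – 3 – 9 – 2. So the diameter is 5.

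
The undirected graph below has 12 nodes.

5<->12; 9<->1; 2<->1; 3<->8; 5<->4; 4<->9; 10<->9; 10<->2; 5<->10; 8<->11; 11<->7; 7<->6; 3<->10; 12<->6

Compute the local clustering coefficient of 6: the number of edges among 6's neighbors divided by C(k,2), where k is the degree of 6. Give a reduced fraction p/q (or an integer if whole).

0

6's neighbors: 7 and 12 (k = 2).
Possible neighbor pairs: C(2,2) = 1. Edges among them: none → e = 0.
Clustering(6) = 0/1.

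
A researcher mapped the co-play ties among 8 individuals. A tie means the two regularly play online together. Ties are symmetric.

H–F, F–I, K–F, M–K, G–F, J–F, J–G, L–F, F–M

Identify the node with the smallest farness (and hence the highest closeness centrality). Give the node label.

F

Farness (sum of distances to all others) for each node — F:7, G:12, H:13, I:13, J:12, K:12, L:13, M:12.
The smallest farness is 7, for F, so F has the highest closeness.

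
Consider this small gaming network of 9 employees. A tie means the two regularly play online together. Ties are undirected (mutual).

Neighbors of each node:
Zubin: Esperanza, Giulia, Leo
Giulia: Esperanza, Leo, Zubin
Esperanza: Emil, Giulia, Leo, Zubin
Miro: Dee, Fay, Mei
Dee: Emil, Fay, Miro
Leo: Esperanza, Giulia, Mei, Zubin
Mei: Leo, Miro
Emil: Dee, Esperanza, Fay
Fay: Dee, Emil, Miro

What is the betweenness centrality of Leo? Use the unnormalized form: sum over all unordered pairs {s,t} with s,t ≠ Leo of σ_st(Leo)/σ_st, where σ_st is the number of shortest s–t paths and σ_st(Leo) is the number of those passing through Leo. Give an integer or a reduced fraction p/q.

17/3

Pairs whose geodesics pass through Leo — Zubin–Miro: 1; Zubin–Mei: 1; Esperanza–Miro: 1/3; Esperanza–Mei: 1; Giulia–Miro: 1; Giulia–Mei: 1; Emil–Mei: 1/3.
All other pairs contribute 0.
Summing the contributions gives betweenness(Leo) = 17/3.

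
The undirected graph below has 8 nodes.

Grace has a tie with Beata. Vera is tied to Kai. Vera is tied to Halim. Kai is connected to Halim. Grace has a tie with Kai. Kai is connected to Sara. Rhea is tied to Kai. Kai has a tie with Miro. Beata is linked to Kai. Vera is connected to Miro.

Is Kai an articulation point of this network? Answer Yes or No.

Removing Kai leaves {Halim, Miro, and Vera} with no path to {Beata and Grace}, so the network splits into 4 components. Kai is a cut vertex.

Yes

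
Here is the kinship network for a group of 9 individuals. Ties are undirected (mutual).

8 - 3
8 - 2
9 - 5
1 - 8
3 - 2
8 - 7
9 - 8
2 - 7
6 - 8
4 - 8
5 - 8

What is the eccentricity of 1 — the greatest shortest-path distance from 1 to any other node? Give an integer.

2

Distances from 1: 2:2, 3:2, 4:2, 5:2, 6:2, 7:2, 8:1, 9:2.
The largest is 2 (to 7, 5, 9, 2, 4, 6, and 3), so the eccentricity of 1 is 2.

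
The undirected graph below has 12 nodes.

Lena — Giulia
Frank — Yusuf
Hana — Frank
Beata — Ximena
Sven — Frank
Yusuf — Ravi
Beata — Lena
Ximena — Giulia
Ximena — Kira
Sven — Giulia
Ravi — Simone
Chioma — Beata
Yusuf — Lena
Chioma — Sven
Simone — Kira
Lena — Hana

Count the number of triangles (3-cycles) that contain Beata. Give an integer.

Beata's neighbors are Chioma, Lena, and Ximena, but none of them are tied to each other, so no triangle contains Beata.

0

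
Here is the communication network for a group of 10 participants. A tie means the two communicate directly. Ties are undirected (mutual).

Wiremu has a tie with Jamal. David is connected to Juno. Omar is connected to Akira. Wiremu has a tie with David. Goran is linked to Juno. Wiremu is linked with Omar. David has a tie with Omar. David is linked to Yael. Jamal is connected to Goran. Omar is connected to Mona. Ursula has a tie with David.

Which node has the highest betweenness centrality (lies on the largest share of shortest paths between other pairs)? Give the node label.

Unnormalized betweenness of each node: Akira:0, David:41/2, Goran:1, Jamal:5/2, Juno:9/2, Mona:0, Omar:15, Ursula:0, Wiremu:15/2, Yael:0.
David has the largest value, 41/2, making it the main broker — the node through which the most shortest paths run.

David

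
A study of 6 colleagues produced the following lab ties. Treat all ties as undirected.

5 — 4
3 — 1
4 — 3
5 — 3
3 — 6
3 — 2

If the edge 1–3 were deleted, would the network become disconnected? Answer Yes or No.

Yes

Without the 1–3 edge there is no alternate route between 1 and 3, so the network disconnects. It is a bridge.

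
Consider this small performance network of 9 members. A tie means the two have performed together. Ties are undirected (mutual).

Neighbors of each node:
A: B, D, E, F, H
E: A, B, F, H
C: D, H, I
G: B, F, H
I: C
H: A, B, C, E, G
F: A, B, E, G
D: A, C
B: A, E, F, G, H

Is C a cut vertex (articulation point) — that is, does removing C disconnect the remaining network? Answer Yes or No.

Removing C leaves {A, B, D, E, F, G, and H} with no path to {I}, so the network splits into 2 components. C is a cut vertex.

Yes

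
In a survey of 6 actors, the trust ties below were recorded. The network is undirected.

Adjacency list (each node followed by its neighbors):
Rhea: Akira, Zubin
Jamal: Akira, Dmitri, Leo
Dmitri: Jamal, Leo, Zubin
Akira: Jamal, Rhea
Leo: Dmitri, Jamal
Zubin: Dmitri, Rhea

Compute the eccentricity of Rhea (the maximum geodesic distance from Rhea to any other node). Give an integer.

3

Distances from Rhea: Akira:1, Dmitri:2, Jamal:2, Leo:3, Zubin:1.
The largest is 3 (to Leo), so the eccentricity of Rhea is 3.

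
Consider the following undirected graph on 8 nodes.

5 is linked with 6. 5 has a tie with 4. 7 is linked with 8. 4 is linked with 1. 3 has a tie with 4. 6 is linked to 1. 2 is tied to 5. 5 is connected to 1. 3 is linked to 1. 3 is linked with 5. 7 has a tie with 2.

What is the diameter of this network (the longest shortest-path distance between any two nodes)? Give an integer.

4

Eccentricity of each node (its greatest distance to any other): 1:4, 2:2, 3:4, 4:4, 5:3, 6:4, 7:3, 8:4.
The maximum eccentricity is 4, realized for instance by the pair 1–8 via 1 – 5 – 2 – 7 – 8. So the diameter is 4.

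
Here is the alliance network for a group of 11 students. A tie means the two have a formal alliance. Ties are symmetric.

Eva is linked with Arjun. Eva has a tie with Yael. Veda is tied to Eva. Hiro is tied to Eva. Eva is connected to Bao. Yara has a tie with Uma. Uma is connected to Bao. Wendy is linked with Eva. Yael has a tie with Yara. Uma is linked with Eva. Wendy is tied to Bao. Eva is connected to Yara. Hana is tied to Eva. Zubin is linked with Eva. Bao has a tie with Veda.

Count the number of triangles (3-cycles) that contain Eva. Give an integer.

5

Eva's neighbors: Arjun, Bao, Hana, Hiro, Uma, Veda, Wendy, Yael, Yara, and Zubin.
Neighbor pairs that are themselves tied: Eva–Bao–Uma; Eva–Bao–Veda; Eva–Bao–Wendy; Eva–Uma–Yara; Eva–Yael–Yara. Each forms one triangle with Eva, for 5 in total.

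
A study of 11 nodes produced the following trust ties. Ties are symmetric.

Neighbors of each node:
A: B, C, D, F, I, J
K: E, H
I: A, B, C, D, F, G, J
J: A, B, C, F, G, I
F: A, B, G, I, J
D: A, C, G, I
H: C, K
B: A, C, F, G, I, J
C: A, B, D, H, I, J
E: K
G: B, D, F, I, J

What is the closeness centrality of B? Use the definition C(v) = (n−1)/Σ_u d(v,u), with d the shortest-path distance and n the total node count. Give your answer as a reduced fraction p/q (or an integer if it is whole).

10/17

Distances from B: A:1, C:1, D:2, E:4, F:1, G:1, H:2, I:1, J:1, K:3. Sum = 17.
n = 11, so closeness = 10/17.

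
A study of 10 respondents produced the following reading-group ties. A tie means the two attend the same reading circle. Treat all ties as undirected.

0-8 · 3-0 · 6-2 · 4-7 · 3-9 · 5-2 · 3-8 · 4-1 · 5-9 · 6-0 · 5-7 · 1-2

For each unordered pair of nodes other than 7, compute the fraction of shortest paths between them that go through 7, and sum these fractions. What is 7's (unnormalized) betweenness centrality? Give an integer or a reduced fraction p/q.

Pairs whose geodesics pass through 7 — 8–4: 1/2; 3–4: 1; 9–4: 1; 5–4: 1.
All other pairs contribute 0.
Summing the contributions gives betweenness(7) = 7/2.

7/2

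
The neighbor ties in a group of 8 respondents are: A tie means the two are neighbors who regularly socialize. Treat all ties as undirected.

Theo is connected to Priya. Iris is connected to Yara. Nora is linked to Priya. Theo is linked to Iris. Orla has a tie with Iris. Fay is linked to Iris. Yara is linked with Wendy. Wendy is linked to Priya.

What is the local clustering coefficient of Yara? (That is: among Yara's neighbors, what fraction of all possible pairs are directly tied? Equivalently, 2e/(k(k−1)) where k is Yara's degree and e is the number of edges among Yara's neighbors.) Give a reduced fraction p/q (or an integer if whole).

0

Yara's neighbors: Iris and Wendy (k = 2).
Possible neighbor pairs: C(2,2) = 1. Edges among them: none → e = 0.
Clustering(Yara) = 0/1.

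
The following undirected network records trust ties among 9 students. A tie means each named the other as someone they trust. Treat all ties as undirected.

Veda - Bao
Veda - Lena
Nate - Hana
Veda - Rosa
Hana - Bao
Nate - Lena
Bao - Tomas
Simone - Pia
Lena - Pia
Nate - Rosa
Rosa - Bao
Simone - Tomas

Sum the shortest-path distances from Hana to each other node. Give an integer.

16

Distances from Hana: Bao:1, Lena:2, Nate:1, Pia:3, Rosa:2, Simone:3, Tomas:2, Veda:2.
Sum = 1 + 2 + 1 + 3 + 2 + 3 + 2 + 2 = 16.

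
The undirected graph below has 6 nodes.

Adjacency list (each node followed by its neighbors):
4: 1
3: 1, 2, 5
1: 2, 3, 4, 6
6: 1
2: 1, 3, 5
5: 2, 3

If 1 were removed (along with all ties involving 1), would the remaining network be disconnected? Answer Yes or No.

Yes

Removing 1 leaves {2, 3, and 5} with no path to {6}, so the network splits into 3 components. 1 is a cut vertex.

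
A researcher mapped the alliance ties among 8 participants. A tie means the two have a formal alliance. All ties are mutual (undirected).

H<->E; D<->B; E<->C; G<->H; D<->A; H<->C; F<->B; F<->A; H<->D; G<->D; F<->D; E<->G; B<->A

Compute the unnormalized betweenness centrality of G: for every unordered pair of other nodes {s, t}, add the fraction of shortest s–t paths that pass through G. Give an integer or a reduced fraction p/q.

Pairs whose geodesics pass through G — F–E: 1/2; D–E: 1/2; A–E: 1/2; B–E: 1/2.
All other pairs contribute 0.
Summing the contributions gives betweenness(G) = 2.

2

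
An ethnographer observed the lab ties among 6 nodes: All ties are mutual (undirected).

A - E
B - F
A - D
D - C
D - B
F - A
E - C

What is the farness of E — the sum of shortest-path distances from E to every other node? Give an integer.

9

Distances from E: A:1, B:3, C:1, D:2, F:2.
Sum = 1 + 3 + 1 + 2 + 2 = 9.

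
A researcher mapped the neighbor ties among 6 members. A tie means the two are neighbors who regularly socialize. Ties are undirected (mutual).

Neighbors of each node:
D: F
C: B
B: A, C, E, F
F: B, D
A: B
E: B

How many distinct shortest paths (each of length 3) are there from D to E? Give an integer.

1

The shortest distance is 3, and the only length-3 path is D–F–B–E. So there is exactly 1 shortest path.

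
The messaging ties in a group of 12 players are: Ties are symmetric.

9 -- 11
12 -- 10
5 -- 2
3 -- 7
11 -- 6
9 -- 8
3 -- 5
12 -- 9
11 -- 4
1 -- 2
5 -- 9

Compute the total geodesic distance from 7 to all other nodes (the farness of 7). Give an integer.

40

Distances from 7: 1:4, 2:3, 3:1, 4:5, 5:2, 6:5, 8:4, 9:3, 10:5, 11:4, 12:4.
Sum = 4 + 3 + 1 + 5 + 2 + 5 + 4 + 3 + 5 + 4 + 4 = 40.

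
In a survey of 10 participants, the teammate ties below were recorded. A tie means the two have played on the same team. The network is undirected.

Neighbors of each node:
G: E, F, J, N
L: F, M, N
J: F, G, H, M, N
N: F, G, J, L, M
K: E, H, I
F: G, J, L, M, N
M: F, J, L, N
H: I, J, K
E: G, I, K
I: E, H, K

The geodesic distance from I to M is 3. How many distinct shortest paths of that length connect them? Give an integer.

1

The shortest distance is 3, and the only length-3 path is I–H–J–M. So there is exactly 1 shortest path.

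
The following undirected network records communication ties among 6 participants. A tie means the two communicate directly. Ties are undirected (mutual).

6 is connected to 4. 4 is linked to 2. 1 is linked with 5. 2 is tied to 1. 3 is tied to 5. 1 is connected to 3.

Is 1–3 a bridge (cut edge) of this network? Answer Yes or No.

No

Even without that edge, 1 still reaches 3 via 1 – 5 – 3, so the network stays connected. Not a bridge.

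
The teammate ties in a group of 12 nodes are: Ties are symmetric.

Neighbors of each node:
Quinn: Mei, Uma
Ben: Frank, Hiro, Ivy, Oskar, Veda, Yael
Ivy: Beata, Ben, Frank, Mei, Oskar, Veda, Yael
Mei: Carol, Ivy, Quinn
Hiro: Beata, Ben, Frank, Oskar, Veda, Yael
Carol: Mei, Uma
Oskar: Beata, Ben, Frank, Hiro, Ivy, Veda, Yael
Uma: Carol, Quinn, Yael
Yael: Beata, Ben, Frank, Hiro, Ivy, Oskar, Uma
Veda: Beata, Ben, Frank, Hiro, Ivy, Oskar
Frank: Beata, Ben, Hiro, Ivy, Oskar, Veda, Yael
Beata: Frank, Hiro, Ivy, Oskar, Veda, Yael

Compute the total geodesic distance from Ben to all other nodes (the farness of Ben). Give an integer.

18

Distances from Ben: Beata:2, Carol:3, Frank:1, Hiro:1, Ivy:1, Mei:2, Oskar:1, Quinn:3, Uma:2, Veda:1, Yael:1.
Sum = 2 + 3 + 1 + 1 + 1 + 2 + 1 + 3 + 2 + 1 + 1 = 18.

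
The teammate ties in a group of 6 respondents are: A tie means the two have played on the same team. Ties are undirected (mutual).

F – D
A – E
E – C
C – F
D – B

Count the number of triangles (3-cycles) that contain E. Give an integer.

0

E's neighbors are A and C, but none of them are tied to each other, so no triangle contains E.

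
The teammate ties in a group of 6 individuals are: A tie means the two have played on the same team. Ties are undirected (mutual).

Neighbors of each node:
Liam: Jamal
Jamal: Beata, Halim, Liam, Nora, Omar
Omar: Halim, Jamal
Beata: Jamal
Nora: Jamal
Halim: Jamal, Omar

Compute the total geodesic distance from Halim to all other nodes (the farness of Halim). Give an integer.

Distances from Halim: Beata:2, Jamal:1, Liam:2, Nora:2, Omar:1.
Sum = 2 + 1 + 2 + 2 + 1 = 8.

8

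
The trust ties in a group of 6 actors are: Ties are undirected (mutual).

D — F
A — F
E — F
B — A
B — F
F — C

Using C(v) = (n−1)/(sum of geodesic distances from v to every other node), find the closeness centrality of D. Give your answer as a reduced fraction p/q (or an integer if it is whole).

Distances from D: A:2, B:2, C:2, E:2, F:1. Sum = 9.
n = 6, so closeness = 5/9.

5/9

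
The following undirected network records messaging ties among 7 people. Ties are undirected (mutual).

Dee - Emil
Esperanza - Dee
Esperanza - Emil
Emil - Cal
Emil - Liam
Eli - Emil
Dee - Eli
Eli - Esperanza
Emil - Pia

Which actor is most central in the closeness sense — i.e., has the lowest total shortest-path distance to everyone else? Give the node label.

Farness (sum of distances to all others) for each node — Cal:11, Dee:9, Eli:9, Emil:6, Esperanza:9, Liam:11, Pia:11.
The smallest farness is 6, for Emil, so Emil has the highest closeness.

Emil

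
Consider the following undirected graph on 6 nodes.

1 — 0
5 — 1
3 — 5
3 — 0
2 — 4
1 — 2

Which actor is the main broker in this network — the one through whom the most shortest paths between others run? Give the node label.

Unnormalized betweenness of each node: 0:3/2, 1:13/2, 2:4, 3:1/2, 4:0, 5:3/2.
1 has the largest value, 13/2, making it the main broker — the node through which the most shortest paths run.

1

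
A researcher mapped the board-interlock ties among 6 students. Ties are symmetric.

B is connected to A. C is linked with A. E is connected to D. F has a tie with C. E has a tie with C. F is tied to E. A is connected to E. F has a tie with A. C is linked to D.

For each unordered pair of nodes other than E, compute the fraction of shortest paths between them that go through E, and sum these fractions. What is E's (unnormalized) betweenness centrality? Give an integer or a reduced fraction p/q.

Pairs whose geodesics pass through E — A–D: 1/2; D–B: 1/2; D–F: 1/2.
All other pairs contribute 0.
Summing the contributions gives betweenness(E) = 3/2.

3/2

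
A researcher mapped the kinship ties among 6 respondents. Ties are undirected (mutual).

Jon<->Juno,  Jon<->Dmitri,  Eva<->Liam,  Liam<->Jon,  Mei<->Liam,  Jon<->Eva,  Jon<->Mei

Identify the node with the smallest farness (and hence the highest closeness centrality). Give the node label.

Farness (sum of distances to all others) for each node — Dmitri:9, Eva:8, Jon:5, Juno:9, Liam:7, Mei:8.
The smallest farness is 5, for Jon, so Jon has the highest closeness.

Jon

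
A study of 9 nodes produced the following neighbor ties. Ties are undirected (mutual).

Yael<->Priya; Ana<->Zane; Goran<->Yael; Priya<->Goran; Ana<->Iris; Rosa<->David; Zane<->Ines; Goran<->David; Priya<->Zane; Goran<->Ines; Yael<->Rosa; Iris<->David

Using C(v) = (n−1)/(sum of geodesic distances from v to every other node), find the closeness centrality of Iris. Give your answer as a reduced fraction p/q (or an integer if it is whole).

Distances from Iris: Ana:1, David:1, Goran:2, Ines:3, Priya:3, Rosa:2, Yael:3, Zane:2. Sum = 17.
n = 9, so closeness = 8/17.

8/17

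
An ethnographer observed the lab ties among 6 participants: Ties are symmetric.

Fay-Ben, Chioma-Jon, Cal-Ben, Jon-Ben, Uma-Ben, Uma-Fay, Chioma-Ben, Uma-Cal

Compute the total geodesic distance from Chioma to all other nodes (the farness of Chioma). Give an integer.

8

Distances from Chioma: Ben:1, Cal:2, Fay:2, Jon:1, Uma:2.
Sum = 1 + 2 + 2 + 1 + 2 = 8.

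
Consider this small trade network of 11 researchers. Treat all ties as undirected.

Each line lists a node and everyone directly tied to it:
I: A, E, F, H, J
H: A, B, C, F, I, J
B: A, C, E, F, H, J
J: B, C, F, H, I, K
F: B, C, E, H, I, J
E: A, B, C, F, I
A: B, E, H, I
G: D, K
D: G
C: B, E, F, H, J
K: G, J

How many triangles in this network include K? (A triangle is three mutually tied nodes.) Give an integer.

K's neighbors are G and J, but none of them are tied to each other, so no triangle contains K.

0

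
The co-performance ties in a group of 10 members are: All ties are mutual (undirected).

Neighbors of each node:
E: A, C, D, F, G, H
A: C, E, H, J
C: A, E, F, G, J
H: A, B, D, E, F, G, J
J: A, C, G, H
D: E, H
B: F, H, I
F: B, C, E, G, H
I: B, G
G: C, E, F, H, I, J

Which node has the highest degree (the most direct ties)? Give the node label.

Degrees — A:4, B:3, C:5, D:2, E:6, F:5, G:6, H:7, I:2, J:4.
The maximum is 7, attained only by H.

H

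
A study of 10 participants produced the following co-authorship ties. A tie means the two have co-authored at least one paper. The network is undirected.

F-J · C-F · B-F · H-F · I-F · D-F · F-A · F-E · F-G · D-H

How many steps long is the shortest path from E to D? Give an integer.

2

One shortest route is E – F – D, which uses 2 edges, and E and D are not directly tied, so nothing shorter exists. So d(E,D) = 2.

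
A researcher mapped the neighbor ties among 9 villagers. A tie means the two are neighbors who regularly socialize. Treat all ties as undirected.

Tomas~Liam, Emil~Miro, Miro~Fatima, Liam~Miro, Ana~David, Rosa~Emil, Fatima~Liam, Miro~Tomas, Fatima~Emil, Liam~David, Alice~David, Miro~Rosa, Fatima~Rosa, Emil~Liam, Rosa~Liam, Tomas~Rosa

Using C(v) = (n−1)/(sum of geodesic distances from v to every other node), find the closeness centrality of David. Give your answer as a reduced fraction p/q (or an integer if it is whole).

Distances from David: Alice:1, Ana:1, Emil:2, Fatima:2, Liam:1, Miro:2, Rosa:2, Tomas:2. Sum = 13.
n = 9, so closeness = 8/13.

8/13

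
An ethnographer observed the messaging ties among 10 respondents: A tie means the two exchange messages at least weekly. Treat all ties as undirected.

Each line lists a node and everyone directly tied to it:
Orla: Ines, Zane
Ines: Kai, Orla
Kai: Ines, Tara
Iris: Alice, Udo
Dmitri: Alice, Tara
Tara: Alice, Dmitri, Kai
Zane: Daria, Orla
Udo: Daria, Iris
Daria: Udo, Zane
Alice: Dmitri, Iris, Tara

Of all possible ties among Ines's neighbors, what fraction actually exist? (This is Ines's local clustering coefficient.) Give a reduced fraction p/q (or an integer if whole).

Ines's neighbors: Kai and Orla (k = 2).
Possible neighbor pairs: C(2,2) = 1. Edges among them: none → e = 0.
Clustering(Ines) = 0/1.

0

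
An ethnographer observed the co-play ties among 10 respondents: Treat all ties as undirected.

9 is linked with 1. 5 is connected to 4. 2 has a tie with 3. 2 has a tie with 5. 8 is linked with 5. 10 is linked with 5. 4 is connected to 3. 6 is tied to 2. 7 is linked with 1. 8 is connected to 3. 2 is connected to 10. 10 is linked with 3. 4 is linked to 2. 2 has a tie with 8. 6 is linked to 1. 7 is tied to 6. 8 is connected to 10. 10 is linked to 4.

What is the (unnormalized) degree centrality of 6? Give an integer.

6 is directly tied to 1, 2, and 7. That is 3 neighbors, so the degree of 6 is 3.

3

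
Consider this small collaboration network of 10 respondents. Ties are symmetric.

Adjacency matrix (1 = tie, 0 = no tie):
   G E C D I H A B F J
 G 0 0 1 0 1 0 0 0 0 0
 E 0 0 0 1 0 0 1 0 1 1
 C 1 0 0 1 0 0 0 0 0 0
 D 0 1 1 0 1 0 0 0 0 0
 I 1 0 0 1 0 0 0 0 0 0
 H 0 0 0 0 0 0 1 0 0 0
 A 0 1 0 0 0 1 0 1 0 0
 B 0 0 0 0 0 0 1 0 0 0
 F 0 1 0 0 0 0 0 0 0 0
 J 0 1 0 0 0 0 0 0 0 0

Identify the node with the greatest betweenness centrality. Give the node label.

E

Unnormalized betweenness of each node: A:15, B:0, C:7/2, D:37/2, E:27, F:0, G:1/2, H:0, I:7/2, J:0.
E has the largest value, 27, making it the main broker — the node through which the most shortest paths run.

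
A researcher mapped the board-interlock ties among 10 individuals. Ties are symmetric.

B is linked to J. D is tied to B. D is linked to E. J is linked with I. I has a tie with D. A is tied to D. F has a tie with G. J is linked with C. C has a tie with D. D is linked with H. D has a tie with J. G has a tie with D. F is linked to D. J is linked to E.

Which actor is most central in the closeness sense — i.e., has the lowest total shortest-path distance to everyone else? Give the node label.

Farness (sum of distances to all others) for each node — A:17, B:16, C:16, D:9, E:16, F:16, G:16, H:17, I:16, J:13.
The smallest farness is 9, for D, so D has the highest closeness.

D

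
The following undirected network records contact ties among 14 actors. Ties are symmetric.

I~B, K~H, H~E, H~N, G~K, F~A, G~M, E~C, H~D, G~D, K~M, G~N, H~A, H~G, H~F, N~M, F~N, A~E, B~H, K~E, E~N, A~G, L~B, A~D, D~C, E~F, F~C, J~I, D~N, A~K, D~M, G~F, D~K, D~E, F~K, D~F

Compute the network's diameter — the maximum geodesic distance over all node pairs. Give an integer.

5

Eccentricity of each node (its greatest distance to any other): A:4, B:3, C:5, D:4, E:4, F:4, G:4, H:3, I:4, J:5, K:4, L:4, M:5, N:4.
The maximum eccentricity is 5, realized for instance by the pair C–J via C – E – H – B – I – J. So the diameter is 5.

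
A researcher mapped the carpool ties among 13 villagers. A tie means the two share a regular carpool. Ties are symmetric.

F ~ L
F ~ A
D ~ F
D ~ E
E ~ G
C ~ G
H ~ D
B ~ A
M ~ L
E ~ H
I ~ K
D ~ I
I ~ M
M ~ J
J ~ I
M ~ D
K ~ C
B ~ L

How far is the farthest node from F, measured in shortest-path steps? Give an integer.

4

Distances from F: A:1, B:2, C:4, D:1, E:2, G:3, H:2, I:2, J:3, K:3, L:1, M:2.
The largest is 4 (to C), so the eccentricity of F is 4.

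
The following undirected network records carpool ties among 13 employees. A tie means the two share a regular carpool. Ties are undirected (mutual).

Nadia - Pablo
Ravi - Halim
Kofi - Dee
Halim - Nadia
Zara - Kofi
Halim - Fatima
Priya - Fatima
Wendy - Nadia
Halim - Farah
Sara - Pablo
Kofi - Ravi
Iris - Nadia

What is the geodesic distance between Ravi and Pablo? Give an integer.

3

One shortest route is Ravi – Halim – Nadia – Pablo, which uses 3 edges, and at distance 2 from Ravi we only reach {Dee, Farah, Fatima, Nadia, Zara}, which does not include Pablo. So d(Ravi,Pablo) = 3.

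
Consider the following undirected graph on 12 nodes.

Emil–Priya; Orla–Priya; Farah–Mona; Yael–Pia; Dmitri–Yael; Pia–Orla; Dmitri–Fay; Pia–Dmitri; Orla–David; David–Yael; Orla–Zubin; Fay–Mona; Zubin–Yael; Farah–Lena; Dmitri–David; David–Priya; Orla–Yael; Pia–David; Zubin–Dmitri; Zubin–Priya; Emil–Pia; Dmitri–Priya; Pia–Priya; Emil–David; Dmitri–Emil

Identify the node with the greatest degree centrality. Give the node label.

Dmitri

Degrees — David:6, Dmitri:7, Emil:4, Farah:2, Fay:2, Lena:1, Mona:2, Orla:5, Pia:6, Priya:6, Yael:5, Zubin:4.
The maximum is 7, attained only by Dmitri.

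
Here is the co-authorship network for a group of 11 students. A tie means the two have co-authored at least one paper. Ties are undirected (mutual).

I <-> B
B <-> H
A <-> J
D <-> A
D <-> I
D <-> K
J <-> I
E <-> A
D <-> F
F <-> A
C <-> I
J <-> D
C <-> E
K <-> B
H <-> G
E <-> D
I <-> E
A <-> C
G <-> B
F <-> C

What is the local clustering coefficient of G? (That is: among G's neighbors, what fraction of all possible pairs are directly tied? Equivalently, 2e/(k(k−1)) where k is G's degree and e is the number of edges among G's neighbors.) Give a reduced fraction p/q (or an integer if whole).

G's neighbors: B and H (k = 2).
Possible neighbor pairs: C(2,2) = 1. Edges among them: B–H → e = 1.
Clustering(G) = 1/1.

1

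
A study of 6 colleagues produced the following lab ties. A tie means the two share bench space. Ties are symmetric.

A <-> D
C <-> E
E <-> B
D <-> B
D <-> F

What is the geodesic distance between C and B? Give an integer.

2

One shortest route is C – E – B, which uses 2 edges, and C and B are not directly tied, so nothing shorter exists. So d(C,B) = 2.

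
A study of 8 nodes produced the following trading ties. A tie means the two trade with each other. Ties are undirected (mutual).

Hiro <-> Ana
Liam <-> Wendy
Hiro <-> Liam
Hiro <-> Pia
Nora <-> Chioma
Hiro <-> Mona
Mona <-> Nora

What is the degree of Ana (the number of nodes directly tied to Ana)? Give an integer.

1

Ana is directly tied to Hiro. That is 1 neighbor, so the degree of Ana is 1.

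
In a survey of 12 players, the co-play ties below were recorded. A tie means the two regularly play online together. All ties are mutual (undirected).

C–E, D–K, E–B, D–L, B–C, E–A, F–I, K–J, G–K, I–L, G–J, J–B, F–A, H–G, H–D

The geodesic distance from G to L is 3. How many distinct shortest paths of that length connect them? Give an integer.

The shortest distance is 3. The length-3 paths are: G–K–D–L; G–H–D–L.
That gives 2 distinct shortest paths.

2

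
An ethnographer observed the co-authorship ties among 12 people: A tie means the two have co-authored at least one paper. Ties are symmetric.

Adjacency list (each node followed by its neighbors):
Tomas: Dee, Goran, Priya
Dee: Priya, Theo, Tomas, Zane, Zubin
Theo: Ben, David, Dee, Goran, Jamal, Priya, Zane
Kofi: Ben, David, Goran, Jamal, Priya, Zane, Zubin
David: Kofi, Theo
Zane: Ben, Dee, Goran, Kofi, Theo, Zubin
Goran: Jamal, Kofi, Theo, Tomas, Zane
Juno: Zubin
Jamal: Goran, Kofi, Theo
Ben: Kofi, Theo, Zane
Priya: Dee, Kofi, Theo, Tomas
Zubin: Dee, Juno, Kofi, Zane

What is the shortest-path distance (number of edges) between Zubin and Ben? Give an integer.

2

One shortest route is Zubin – Kofi – Ben, which uses 2 edges, and Zubin and Ben are not directly tied, so nothing shorter exists. So d(Zubin,Ben) = 2.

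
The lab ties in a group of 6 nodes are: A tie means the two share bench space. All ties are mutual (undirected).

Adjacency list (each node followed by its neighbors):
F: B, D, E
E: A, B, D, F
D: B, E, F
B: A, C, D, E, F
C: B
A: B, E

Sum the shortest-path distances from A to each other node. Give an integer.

Distances from A: B:1, C:2, D:2, E:1, F:2.
Sum = 1 + 2 + 2 + 1 + 2 = 8.

8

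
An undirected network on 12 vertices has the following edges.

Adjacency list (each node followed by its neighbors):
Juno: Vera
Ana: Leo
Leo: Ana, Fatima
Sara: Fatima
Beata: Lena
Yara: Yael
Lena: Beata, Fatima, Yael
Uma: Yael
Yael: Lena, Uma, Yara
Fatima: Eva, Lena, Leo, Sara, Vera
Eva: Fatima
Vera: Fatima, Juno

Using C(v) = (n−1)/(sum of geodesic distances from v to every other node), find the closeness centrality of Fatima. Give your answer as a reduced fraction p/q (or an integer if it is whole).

11/19

Distances from Fatima: Ana:2, Beata:2, Eva:1, Juno:2, Lena:1, Leo:1, Sara:1, Uma:3, Vera:1, Yael:2, Yara:3. Sum = 19.
n = 12, so closeness = 11/19.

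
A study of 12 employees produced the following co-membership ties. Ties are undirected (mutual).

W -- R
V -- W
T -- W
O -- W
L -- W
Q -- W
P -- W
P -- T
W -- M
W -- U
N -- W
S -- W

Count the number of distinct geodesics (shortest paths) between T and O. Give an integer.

The shortest distance is 2, and the only length-2 path is T–W–O. So there is exactly 1 shortest path.

1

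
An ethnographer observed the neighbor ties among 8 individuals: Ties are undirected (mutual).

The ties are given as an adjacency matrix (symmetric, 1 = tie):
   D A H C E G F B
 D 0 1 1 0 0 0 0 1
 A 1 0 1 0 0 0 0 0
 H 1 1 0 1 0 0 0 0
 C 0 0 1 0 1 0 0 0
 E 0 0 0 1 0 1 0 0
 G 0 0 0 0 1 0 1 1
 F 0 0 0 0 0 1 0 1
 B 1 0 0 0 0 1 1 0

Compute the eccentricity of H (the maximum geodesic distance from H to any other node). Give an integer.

3

Distances from H: A:1, B:2, C:1, D:1, E:2, F:3, G:3.
The largest is 3 (to G and F), so the eccentricity of H is 3.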